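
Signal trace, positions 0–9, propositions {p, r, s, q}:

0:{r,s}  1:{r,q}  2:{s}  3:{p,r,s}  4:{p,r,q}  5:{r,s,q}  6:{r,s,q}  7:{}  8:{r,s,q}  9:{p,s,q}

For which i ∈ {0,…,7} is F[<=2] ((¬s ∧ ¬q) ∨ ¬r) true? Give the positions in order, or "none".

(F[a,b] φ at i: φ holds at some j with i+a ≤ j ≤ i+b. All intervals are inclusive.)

0, 1, 2, 5, 6, 7

Evaluate at each i in [0,7]:
  i=0: ✓ (witness j=2)
  i=1: ✓ (witness j=2)
  i=2: ✓ (witness j=2)
  i=3: ✗ (none in [3,5])
  i=4: ✗ (none in [4,6])
  i=5: ✓ (witness j=7)
  i=6: ✓ (witness j=7)
  i=7: ✓ (witness j=7)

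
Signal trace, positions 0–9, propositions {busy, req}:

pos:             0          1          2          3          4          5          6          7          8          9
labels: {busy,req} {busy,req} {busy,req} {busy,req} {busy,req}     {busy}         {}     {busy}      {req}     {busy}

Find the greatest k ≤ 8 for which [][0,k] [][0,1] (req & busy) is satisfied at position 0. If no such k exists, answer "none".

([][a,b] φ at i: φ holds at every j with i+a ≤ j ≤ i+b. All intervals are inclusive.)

3

[][0,1] (req & busy) must hold from j=0 onward; find where it first fails.
  j=0: holds
  j=1: holds
  j=2: holds
  j=3: holds
  j=4: fails
Holds on [0,3], so largest k = 3.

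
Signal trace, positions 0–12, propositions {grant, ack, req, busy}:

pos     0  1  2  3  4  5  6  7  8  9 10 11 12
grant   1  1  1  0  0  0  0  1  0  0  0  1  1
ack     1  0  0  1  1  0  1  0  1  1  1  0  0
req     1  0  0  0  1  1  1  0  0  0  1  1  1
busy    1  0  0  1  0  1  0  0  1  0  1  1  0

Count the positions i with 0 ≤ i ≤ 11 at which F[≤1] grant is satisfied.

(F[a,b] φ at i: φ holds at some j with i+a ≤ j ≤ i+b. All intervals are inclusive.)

Evaluate at each i in [0,11]:
  i=0: ✓ (witness j=0)
  i=1: ✓ (witness j=1)
  i=2: ✓ (witness j=2)
  i=3: ✗ (none in [3,4])
  i=4: ✗ (none in [4,5])
  i=5: ✗ (none in [5,6])
  i=6: ✓ (witness j=7)
  i=7: ✓ (witness j=7)
  i=8: ✗ (none in [8,9])
  i=9: ✗ (none in [9,10])
  i=10: ✓ (witness j=11)
  i=11: ✓ (witness j=11)
Positions where it holds: {0, 1, 2, 6, 7, 10, 11} → 7.

7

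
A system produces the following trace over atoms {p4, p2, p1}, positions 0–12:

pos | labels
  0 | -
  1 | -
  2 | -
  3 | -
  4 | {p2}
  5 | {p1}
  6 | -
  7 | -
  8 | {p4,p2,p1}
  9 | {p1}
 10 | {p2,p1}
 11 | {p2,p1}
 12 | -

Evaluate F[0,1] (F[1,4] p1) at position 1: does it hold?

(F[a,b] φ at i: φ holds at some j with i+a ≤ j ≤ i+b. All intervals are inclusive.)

True

Check F[1,4] p1 at each j in [1,2]:
  j=1: holds (witness at 5)
  j=2: holds (witness at 5)
Found at j=1 → formula holds.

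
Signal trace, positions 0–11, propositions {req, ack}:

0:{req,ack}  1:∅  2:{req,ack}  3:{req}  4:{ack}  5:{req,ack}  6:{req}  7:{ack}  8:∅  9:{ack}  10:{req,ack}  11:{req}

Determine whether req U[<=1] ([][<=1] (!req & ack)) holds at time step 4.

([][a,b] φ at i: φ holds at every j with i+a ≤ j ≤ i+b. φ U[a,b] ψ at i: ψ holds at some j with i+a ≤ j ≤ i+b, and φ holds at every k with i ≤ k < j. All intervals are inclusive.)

No

Need some j in [4,5] with [][<=1] (!req & ack), and req at every k in [4,j-1].
  j=4: [][<=1] (!req & ack) — fails at 5.
  j=5: [][<=1] (!req & ack) — fails at 5.
No j in the window works → until fails.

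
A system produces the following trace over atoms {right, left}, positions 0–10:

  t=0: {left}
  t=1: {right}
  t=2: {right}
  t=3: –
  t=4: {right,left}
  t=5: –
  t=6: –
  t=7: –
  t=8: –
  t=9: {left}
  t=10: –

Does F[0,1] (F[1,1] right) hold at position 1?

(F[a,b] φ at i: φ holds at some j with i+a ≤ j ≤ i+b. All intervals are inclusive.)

Check F[1,1] right at each j in [1,2]:
  j=1: holds (witness at 2)
  j=2: fails (none in [3,3])
Found at j=1 → formula holds.

True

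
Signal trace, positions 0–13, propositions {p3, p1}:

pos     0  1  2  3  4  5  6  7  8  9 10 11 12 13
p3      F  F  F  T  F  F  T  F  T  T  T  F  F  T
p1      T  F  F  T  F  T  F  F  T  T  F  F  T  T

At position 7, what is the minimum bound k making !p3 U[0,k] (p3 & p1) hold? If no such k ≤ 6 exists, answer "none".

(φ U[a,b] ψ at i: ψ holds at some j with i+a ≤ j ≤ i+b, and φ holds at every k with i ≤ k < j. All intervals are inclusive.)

1

Need earliest j ≥ 7 with (p3 & p1), and !p3 at every k in [7,j-1].
  j=7: rhs fails.
  j=8: rhs holds; lhs holds on [7,7]. k = 1.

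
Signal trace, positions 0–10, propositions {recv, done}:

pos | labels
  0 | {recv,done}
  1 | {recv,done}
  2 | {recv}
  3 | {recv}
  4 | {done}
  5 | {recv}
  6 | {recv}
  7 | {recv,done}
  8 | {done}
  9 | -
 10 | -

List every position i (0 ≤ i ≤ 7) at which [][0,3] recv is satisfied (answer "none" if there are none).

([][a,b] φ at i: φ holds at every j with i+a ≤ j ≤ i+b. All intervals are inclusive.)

0

Evaluate at each i in [0,7]:
  i=0: ✓ (all of [0,3])
  i=1: ✗ (fails at j=4)
  i=2: ✗ (fails at j=4)
  i=3: ✗ (fails at j=4)
  i=4: ✗ (fails at j=4)
  i=5: ✗ (fails at j=8)
  i=6: ✗ (fails at j=8)
  i=7: ✗ (fails at j=8)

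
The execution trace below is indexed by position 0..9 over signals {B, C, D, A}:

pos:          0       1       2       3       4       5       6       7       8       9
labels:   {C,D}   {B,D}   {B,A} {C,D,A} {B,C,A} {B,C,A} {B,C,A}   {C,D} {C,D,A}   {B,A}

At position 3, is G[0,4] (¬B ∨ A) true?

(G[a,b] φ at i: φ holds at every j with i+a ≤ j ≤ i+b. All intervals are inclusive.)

Check (¬B ∨ A) at every j in [3,7]:
  j=3: true
  j=4: true
  j=5: true
  j=6: true
  j=7: true
All positions satisfy it → formula holds.

True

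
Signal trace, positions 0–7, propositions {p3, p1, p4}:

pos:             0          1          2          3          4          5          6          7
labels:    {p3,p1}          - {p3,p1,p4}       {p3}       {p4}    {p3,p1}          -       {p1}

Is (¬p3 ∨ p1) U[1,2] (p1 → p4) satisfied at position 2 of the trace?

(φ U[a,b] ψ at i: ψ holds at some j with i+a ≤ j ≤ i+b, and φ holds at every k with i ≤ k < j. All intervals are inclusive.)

Need some j in [3,4] with (p1 → p4), and (¬p3 ∨ p1) at every k in [2,j-1].
  j=3: (p1 → p4) holds; (¬p3 ∨ p1) holds at every k in [2,2] → satisfied.

True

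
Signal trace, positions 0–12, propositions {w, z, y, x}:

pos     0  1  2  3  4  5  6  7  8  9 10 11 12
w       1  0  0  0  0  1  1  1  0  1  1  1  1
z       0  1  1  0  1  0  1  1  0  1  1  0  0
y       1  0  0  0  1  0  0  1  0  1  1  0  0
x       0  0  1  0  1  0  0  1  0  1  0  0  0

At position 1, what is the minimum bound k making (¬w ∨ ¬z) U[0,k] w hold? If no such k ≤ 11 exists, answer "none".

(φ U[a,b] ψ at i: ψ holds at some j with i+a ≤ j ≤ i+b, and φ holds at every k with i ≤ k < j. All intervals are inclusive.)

4

Need earliest j ≥ 1 with w, and (¬w ∨ ¬z) at every k in [1,j-1].
  j=1: rhs fails.
  j=2: rhs fails.
  j=3: rhs fails.
  j=4: rhs fails.
  j=5: rhs holds; lhs holds on [1,4]. k = 4.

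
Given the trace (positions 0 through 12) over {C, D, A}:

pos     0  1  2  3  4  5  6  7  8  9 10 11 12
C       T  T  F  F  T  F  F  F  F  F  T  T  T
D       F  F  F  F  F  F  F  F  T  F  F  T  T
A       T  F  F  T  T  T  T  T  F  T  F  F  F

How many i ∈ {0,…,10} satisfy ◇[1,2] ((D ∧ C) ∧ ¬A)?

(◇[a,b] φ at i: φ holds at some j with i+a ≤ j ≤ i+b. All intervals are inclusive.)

Evaluate at each i in [0,10]:
  i=0: ✗ (none in [1,2])
  i=1: ✗ (none in [2,3])
  i=2: ✗ (none in [3,4])
  i=3: ✗ (none in [4,5])
  i=4: ✗ (none in [5,6])
  i=5: ✗ (none in [6,7])
  i=6: ✗ (none in [7,8])
  i=7: ✗ (none in [8,9])
  i=8: ✗ (none in [9,10])
  i=9: ✓ (witness j=11)
  i=10: ✓ (witness j=11)
Positions where it holds: {9, 10} → 2.

2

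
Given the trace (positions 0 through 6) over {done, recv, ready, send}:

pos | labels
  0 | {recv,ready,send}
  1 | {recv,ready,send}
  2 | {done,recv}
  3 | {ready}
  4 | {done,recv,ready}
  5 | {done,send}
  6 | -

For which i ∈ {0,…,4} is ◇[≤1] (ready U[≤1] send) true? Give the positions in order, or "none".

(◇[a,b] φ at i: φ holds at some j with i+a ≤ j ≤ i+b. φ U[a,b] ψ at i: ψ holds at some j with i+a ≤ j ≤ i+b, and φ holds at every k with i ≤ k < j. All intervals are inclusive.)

Evaluate at each i in [0,4]:
  i=0: ✓ (witness j=0)
  i=1: ✓ (witness j=1)
  i=2: ✗ (none in [2,3])
  i=3: ✓ (witness j=4)
  i=4: ✓ (witness j=4)

0, 1, 3, 4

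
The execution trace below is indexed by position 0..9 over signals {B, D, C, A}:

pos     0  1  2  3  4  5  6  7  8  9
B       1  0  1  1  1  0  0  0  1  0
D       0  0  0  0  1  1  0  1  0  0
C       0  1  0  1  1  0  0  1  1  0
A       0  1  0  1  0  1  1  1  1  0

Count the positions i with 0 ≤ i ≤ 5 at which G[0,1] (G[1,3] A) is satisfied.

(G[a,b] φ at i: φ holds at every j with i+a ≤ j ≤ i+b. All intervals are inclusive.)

1

Evaluate at each i in [0,5]:
  i=0: ✗ (fails at j=0)
  i=1: ✗ (fails at j=1)
  i=2: ✗ (fails at j=2)
  i=3: ✗ (fails at j=3)
  i=4: ✓ (all of [4,5])
  i=5: ✗ (fails at j=6)
Positions where it holds: {4} → 1.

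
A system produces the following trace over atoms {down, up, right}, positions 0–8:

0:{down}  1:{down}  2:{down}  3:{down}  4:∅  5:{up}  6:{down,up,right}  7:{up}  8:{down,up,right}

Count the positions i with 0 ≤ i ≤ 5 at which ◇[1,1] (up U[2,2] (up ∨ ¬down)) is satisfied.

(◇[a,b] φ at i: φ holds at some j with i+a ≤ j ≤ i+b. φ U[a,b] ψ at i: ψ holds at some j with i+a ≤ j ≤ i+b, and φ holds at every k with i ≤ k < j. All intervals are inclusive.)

2

Evaluate at each i in [0,5]:
  i=0: ✗ (none in [1,1])
  i=1: ✗ (none in [2,2])
  i=2: ✗ (none in [3,3])
  i=3: ✗ (none in [4,4])
  i=4: ✓ (witness j=5)
  i=5: ✓ (witness j=6)
Positions where it holds: {4, 5} → 2.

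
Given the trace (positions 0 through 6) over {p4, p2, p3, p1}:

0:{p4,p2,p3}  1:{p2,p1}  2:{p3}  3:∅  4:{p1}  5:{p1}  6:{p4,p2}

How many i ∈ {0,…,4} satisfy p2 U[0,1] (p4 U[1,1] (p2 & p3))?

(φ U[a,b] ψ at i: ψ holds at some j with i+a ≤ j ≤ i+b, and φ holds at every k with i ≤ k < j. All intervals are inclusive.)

Evaluate at each i in [0,4]:
  i=0: ✗ (no rhs in [0,1])
  i=1: ✗ (no rhs in [1,2])
  i=2: ✗ (no rhs in [2,3])
  i=3: ✗ (no rhs in [3,4])
  i=4: ✗ (no rhs in [4,5])
Positions where it holds: {} → 0.

0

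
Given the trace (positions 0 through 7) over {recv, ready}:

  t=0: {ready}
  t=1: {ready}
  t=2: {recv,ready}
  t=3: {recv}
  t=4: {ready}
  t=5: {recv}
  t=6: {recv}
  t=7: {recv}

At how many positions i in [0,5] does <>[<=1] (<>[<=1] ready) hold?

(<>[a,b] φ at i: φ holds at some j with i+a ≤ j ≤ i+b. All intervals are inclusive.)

Evaluate at each i in [0,5]:
  i=0: ✓ (witness j=0)
  i=1: ✓ (witness j=1)
  i=2: ✓ (witness j=2)
  i=3: ✓ (witness j=3)
  i=4: ✓ (witness j=4)
  i=5: ✗ (none in [5,6])
Positions where it holds: {0, 1, 2, 3, 4} → 5.

5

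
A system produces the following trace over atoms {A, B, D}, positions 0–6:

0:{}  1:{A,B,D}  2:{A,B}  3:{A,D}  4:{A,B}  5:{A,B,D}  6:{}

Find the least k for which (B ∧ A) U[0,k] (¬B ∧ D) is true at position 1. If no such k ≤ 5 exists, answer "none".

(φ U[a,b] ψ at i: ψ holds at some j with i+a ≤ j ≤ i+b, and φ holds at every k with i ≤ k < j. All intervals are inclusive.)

2

Need earliest j ≥ 1 with (¬B ∧ D), and (B ∧ A) at every k in [1,j-1].
  j=1: rhs fails.
  j=2: rhs fails.
  j=3: rhs holds; lhs holds on [1,2]. k = 2.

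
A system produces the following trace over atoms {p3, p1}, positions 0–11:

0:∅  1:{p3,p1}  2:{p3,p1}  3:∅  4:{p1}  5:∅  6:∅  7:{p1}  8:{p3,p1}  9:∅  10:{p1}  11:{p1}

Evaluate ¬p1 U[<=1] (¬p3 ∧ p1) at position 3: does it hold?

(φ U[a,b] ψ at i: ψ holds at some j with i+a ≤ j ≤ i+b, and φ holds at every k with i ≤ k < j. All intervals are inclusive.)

Need some j in [3,4] with (¬p3 ∧ p1), and ¬p1 at every k in [3,j-1].
  j=3: (¬p3 ∧ p1) false.
  j=4: (¬p3 ∧ p1) holds; ¬p1 holds at every k in [3,3] → satisfied.

Holds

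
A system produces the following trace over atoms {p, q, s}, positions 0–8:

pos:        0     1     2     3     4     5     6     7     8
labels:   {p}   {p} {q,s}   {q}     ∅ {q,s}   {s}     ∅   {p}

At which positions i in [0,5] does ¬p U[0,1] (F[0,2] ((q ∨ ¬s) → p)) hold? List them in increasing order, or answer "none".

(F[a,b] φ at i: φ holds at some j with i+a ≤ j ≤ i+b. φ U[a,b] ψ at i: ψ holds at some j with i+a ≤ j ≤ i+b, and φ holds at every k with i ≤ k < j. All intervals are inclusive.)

Evaluate at each i in [0,5]:
  i=0: ✓ (rhs at j=0)
  i=1: ✓ (rhs at j=1)
  i=2: ✗ (no rhs in [2,3])
  i=3: ✓ (rhs at j=4; lhs holds on [3,3])
  i=4: ✓ (rhs at j=4)
  i=5: ✓ (rhs at j=5)

0, 1, 3, 4, 5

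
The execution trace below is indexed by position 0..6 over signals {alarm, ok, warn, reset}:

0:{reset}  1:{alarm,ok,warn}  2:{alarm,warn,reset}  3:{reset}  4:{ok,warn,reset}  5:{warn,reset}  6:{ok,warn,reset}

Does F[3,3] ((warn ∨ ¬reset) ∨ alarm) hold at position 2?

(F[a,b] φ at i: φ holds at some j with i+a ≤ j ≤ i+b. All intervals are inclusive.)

Yes

Check ((warn ∨ ¬reset) ∨ alarm) at each j in [5,5]:
  j=5: true
Found at j=5 → formula holds.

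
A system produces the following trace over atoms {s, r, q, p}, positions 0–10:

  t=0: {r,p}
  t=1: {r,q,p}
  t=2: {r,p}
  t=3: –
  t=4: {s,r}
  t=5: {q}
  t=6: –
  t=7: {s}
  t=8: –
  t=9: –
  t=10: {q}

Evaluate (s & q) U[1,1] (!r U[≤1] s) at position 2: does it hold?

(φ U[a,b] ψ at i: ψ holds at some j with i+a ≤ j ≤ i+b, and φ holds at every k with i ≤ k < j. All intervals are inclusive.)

False

Need some j in [3,3] with (!r U[≤1] s), and (s & q) at every k in [2,j-1].
  j=3: (!r U[≤1] s) holds, but (s & q) fails at k=2 → not this j.
No j in the window works → until fails.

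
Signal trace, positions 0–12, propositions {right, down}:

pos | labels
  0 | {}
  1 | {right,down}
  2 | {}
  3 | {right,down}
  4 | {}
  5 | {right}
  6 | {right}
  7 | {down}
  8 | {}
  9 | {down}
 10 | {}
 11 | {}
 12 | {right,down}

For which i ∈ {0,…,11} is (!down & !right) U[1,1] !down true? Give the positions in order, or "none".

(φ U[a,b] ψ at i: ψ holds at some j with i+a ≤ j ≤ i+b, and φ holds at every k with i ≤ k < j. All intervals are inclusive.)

4, 10

Evaluate at each i in [0,11]:
  i=0: ✗ (no rhs in [1,1])
  i=1: ✗ (lhs fails at k=1 before rhs at j=2)
  i=2: ✗ (no rhs in [3,3])
  i=3: ✗ (lhs fails at k=3 before rhs at j=4)
  i=4: ✓ (rhs at j=5; lhs holds on [4,4])
  i=5: ✗ (lhs fails at k=5 before rhs at j=6)
  i=6: ✗ (no rhs in [7,7])
  i=7: ✗ (lhs fails at k=7 before rhs at j=8)
  i=8: ✗ (no rhs in [9,9])
  i=9: ✗ (lhs fails at k=9 before rhs at j=10)
  i=10: ✓ (rhs at j=11; lhs holds on [10,10])
  i=11: ✗ (no rhs in [12,12])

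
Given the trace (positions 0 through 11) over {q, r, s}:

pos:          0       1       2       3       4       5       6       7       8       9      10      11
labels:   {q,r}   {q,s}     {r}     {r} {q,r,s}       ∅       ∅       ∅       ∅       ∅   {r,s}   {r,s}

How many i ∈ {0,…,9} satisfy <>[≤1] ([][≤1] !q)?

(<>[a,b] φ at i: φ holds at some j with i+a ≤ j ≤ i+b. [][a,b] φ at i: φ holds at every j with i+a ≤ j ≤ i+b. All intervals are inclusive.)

Evaluate at each i in [0,9]:
  i=0: ✗ (none in [0,1])
  i=1: ✓ (witness j=2)
  i=2: ✓ (witness j=2)
  i=3: ✗ (none in [3,4])
  i=4: ✓ (witness j=5)
  i=5: ✓ (witness j=5)
  i=6: ✓ (witness j=6)
  i=7: ✓ (witness j=7)
  i=8: ✓ (witness j=8)
  i=9: ✓ (witness j=9)
Positions where it holds: {1, 2, 4, 5, 6, 7, 8, 9} → 8.

8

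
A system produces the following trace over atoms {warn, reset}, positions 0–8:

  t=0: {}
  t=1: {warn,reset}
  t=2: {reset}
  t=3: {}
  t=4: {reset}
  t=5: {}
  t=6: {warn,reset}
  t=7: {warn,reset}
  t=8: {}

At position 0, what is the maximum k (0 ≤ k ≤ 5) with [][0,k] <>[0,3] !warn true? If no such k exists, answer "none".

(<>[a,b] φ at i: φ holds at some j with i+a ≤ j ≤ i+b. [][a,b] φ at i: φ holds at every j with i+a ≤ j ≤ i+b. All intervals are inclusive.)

5

<>[0,3] !warn must hold from j=0 onward; find where it first fails.
  j=0: holds
  j=1: holds
  j=2: holds
  j=3: holds
  j=4: holds
  j=5: holds
Holds through j=5; largest k = 5.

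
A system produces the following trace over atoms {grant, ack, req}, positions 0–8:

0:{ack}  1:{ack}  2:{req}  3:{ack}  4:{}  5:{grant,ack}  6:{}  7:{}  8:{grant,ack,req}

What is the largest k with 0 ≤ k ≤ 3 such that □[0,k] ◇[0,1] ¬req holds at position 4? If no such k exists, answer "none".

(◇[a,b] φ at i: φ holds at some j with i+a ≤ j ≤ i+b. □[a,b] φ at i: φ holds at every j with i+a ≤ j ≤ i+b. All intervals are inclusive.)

◇[0,1] ¬req must hold from j=4 onward; find where it first fails.
  j=4: holds
  j=5: holds
  j=6: holds
  j=7: holds
Holds through j=7; largest k = 3.

3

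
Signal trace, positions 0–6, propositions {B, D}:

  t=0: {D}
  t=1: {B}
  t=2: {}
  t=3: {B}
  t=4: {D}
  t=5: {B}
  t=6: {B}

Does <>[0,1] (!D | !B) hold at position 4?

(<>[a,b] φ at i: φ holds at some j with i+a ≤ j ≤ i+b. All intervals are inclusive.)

Yes

Check (!D | !B) at each j in [4,5]:
  j=4: true
  j=5: true
Found at j=4 → formula holds.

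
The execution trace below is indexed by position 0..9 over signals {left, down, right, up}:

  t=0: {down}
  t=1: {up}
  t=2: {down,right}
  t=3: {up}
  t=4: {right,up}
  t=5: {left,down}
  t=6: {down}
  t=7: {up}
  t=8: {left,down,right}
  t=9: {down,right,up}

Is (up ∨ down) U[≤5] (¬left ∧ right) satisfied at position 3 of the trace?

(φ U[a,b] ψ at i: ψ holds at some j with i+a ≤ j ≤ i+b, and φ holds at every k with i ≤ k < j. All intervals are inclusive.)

Holds

Need some j in [3,8] with (¬left ∧ right), and (up ∨ down) at every k in [3,j-1].
  j=3: (¬left ∧ right) false.
  j=4: (¬left ∧ right) holds; (up ∨ down) holds at every k in [3,3] → satisfied.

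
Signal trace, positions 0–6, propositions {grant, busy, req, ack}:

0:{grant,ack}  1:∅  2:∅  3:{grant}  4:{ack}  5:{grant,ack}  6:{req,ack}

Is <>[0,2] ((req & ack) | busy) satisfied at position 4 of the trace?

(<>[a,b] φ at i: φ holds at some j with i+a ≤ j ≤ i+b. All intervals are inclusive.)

Check ((req & ack) | busy) at each j in [4,6]:
  j=4: false
  j=5: false
  j=6: true
Found at j=6 → formula holds.

Holds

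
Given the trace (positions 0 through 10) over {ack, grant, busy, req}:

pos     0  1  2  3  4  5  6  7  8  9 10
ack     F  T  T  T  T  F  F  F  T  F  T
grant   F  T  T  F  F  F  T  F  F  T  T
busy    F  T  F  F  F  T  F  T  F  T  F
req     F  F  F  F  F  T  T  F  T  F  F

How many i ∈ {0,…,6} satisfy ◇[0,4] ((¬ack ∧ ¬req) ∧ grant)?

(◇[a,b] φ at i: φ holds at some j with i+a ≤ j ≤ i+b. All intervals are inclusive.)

Evaluate at each i in [0,6]:
  i=0: ✗ (none in [0,4])
  i=1: ✗ (none in [1,5])
  i=2: ✗ (none in [2,6])
  i=3: ✗ (none in [3,7])
  i=4: ✗ (none in [4,8])
  i=5: ✓ (witness j=9)
  i=6: ✓ (witness j=9)
Positions where it holds: {5, 6} → 2.

2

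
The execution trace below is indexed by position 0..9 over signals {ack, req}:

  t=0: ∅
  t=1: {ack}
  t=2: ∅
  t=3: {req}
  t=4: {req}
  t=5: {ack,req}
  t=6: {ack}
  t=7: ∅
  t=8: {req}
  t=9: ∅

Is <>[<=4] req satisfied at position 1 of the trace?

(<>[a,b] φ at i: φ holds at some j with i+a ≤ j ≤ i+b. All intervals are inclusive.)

Check req at each j in [1,5]:
  j=1: false
  j=2: false
  j=3: true
  j=4: true
  j=5: true
Found at j=3 → formula holds.

Yes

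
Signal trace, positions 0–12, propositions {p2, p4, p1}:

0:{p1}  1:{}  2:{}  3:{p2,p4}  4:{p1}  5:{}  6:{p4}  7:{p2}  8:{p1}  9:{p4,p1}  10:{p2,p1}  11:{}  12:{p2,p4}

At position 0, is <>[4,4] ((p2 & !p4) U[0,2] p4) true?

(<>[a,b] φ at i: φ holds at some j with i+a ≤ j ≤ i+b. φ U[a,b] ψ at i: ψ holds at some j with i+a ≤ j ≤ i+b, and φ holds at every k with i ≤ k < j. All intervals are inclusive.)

Check ((p2 & !p4) U[0,2] p4) at each j in [4,4]:
  j=4: fails
No position in the window satisfies it → formula fails.

Does not hold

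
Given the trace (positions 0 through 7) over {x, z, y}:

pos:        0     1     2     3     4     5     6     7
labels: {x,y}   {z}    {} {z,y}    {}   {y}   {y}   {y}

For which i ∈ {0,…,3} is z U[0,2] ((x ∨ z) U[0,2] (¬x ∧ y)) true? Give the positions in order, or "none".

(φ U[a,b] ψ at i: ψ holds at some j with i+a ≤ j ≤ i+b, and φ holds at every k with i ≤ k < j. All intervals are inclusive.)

Evaluate at each i in [0,3]:
  i=0: ✗ (no rhs in [0,2])
  i=1: ✗ (lhs fails at k=2 before rhs at j=3)
  i=2: ✗ (lhs fails at k=2 before rhs at j=3)
  i=3: ✓ (rhs at j=3)

3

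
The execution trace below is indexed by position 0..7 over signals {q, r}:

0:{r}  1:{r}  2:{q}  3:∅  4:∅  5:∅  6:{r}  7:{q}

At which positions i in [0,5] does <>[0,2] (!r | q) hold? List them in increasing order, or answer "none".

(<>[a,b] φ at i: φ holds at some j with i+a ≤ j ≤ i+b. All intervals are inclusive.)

Evaluate at each i in [0,5]:
  i=0: ✓ (witness j=2)
  i=1: ✓ (witness j=2)
  i=2: ✓ (witness j=2)
  i=3: ✓ (witness j=3)
  i=4: ✓ (witness j=4)
  i=5: ✓ (witness j=5)

0, 1, 2, 3, 4, 5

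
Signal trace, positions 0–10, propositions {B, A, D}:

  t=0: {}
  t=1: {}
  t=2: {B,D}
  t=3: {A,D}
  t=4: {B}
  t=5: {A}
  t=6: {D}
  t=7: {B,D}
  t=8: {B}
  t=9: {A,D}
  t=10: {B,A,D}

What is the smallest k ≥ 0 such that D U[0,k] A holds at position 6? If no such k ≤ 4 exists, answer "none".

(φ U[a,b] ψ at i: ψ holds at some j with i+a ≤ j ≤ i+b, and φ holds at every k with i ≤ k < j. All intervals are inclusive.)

none

Need earliest j ≥ 6 with A, and D at every k in [6,j-1].
  j=6: rhs fails.
  j=7: rhs fails.
  j=8: rhs fails.
  j=9: rhs holds but lhs fails at k=8.
  j=10: rhs holds but lhs fails at k=8.
No witness within the range → none.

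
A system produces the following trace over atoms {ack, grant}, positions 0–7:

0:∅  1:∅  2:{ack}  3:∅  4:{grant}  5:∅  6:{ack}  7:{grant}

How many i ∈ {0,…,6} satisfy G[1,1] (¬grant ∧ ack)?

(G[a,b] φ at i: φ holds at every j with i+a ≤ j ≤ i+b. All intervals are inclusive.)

Evaluate at each i in [0,6]:
  i=0: ✗ (fails at j=1)
  i=1: ✓ (all of [2,2])
  i=2: ✗ (fails at j=3)
  i=3: ✗ (fails at j=4)
  i=4: ✗ (fails at j=5)
  i=5: ✓ (all of [6,6])
  i=6: ✗ (fails at j=7)
Positions where it holds: {1, 5} → 2.

2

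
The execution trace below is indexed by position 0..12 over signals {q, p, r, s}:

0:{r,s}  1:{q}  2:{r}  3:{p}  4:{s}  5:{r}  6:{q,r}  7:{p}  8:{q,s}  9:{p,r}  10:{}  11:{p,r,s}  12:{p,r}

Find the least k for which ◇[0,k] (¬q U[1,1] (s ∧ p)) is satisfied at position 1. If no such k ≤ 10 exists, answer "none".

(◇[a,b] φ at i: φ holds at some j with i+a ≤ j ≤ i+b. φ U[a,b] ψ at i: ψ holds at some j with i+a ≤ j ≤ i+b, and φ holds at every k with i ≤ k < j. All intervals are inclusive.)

9

Scan j = 1,2,… for (¬q U[1,1] (s ∧ p)):
  j=1: fails
  j=2: fails
  j=3: fails
  j=4: fails
  j=5: fails
  j=6: fails
  j=7: fails
  j=8: fails
  j=9: fails
  j=10: holds
First hit at j=10, so smallest k = 10-1 = 9.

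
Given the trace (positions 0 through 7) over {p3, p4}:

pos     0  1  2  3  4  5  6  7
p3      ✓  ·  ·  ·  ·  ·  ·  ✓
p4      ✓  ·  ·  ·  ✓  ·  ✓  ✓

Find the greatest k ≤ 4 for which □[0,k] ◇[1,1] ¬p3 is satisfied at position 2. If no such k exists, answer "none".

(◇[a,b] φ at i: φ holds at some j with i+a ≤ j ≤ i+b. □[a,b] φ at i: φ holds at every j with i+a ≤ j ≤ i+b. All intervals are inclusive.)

3

◇[1,1] ¬p3 must hold from j=2 onward; find where it first fails.
  j=2: holds
  j=3: holds
  j=4: holds
  j=5: holds
  j=6: fails
Holds on [2,5], so largest k = 3.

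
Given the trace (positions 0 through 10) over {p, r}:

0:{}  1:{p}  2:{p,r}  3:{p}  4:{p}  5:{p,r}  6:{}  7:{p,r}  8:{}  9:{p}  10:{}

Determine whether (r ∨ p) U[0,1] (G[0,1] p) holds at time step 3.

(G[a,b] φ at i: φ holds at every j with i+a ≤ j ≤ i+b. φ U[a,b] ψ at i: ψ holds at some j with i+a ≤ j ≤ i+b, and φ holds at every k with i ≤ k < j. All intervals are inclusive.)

Need some j in [3,4] with G[0,1] p, and (r ∨ p) at every k in [3,j-1].
  j=3: G[0,1] p holds; no prefix to check → satisfied.

Holds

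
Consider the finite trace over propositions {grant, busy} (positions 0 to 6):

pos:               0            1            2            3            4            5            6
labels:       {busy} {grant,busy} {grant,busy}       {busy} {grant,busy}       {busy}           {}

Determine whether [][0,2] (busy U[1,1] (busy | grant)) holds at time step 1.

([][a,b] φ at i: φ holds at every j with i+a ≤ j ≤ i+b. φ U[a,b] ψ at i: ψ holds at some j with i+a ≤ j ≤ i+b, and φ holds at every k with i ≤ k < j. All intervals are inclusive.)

Check (busy U[1,1] (busy | grant)) at every j in [1,3]:
  j=1: holds
  j=2: holds
  j=3: holds
All positions satisfy it → formula holds.

Yes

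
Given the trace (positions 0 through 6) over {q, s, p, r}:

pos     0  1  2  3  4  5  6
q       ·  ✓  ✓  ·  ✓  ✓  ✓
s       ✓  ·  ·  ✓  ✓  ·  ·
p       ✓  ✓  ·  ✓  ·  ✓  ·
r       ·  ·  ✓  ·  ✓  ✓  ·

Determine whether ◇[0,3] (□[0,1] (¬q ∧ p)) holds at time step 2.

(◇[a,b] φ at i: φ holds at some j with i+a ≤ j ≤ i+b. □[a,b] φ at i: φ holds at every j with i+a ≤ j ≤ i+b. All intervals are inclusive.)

Check □[0,1] (¬q ∧ p) at each j in [2,5]:
  j=2: fails at 2
  j=3: fails at 4
  j=4: fails at 4
  j=5: fails at 5
No position in the window satisfies it → formula fails.

Does not hold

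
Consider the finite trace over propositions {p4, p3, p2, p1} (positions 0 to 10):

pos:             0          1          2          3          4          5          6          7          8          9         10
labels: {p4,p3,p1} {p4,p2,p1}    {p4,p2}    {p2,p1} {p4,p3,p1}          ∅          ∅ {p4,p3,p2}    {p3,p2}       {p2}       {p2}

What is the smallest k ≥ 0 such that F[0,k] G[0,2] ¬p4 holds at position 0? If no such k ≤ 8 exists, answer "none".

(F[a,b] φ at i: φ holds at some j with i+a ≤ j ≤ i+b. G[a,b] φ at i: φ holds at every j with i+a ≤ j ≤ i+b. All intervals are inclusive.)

Scan j = 0,1,… for G[0,2] ¬p4:
  j=0: fails
  j=1: fails
  j=2: fails
  j=3: fails
  j=4: fails
  j=5: fails
  j=6: fails
  j=7: fails
  j=8: holds
First hit at j=8, so smallest k = 8-0 = 8.

8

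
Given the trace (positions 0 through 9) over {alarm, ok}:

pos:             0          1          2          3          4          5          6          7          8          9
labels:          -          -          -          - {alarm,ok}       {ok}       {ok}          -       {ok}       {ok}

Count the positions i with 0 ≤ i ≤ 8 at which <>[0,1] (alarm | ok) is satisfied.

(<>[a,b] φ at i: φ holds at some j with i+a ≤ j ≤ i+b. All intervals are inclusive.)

6

Evaluate at each i in [0,8]:
  i=0: ✗ (none in [0,1])
  i=1: ✗ (none in [1,2])
  i=2: ✗ (none in [2,3])
  i=3: ✓ (witness j=4)
  i=4: ✓ (witness j=4)
  i=5: ✓ (witness j=5)
  i=6: ✓ (witness j=6)
  i=7: ✓ (witness j=8)
  i=8: ✓ (witness j=8)
Positions where it holds: {3, 4, 5, 6, 7, 8} → 6.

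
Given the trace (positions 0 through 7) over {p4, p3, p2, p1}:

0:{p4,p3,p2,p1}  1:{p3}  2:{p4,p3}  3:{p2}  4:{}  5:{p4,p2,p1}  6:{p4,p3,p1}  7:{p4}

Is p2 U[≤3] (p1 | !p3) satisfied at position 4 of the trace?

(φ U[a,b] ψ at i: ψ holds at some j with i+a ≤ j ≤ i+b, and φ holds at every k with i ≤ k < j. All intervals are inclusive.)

Holds

Need some j in [4,7] with (p1 | !p3), and p2 at every k in [4,j-1].
  j=4: (p1 | !p3) holds; no prefix to check → satisfied.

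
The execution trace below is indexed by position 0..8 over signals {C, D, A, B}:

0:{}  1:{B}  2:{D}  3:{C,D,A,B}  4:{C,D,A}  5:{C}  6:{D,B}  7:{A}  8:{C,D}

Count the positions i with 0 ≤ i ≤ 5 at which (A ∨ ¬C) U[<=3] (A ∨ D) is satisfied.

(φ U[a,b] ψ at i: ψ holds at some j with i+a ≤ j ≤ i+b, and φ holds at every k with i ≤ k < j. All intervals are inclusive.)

Evaluate at each i in [0,5]:
  i=0: ✓ (rhs at j=2; lhs holds on [0,1])
  i=1: ✓ (rhs at j=2; lhs holds on [1,1])
  i=2: ✓ (rhs at j=2)
  i=3: ✓ (rhs at j=3)
  i=4: ✓ (rhs at j=4)
  i=5: ✗ (lhs fails at k=5 before rhs at j=6)
Positions where it holds: {0, 1, 2, 3, 4} → 5.

5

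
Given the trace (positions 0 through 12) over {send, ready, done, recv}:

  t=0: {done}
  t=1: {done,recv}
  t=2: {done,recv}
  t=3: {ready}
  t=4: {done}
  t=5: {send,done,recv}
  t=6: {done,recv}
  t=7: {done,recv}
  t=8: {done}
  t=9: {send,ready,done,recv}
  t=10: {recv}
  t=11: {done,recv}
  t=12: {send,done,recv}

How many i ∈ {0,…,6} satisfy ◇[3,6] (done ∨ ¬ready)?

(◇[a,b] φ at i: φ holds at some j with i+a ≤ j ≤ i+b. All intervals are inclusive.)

Evaluate at each i in [0,6]:
  i=0: ✓ (witness j=4)
  i=1: ✓ (witness j=4)
  i=2: ✓ (witness j=5)
  i=3: ✓ (witness j=6)
  i=4: ✓ (witness j=7)
  i=5: ✓ (witness j=8)
  i=6: ✓ (witness j=9)
Positions where it holds: {0, 1, 2, 3, 4, 5, 6} → 7.

7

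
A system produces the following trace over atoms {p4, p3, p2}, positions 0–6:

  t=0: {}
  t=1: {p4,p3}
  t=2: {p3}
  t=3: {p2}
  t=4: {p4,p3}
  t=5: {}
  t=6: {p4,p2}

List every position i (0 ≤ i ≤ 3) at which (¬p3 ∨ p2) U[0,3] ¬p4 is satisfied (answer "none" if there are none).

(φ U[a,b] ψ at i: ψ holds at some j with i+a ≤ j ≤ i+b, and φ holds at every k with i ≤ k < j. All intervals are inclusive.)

Evaluate at each i in [0,3]:
  i=0: ✓ (rhs at j=0)
  i=1: ✗ (lhs fails at k=1 before rhs at j=2)
  i=2: ✓ (rhs at j=2)
  i=3: ✓ (rhs at j=3)

0, 2, 3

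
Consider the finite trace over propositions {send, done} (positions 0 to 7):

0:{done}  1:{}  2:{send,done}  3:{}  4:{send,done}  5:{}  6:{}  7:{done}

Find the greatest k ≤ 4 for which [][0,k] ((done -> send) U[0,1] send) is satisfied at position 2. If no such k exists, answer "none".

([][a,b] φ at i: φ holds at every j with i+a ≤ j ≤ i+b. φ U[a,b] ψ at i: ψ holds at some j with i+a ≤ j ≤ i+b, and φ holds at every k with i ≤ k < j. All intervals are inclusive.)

2

((done -> send) U[0,1] send) must hold from j=2 onward; find where it first fails.
  j=2: holds
  j=3: holds
  j=4: holds
  j=5: fails
Holds on [2,4], so largest k = 2.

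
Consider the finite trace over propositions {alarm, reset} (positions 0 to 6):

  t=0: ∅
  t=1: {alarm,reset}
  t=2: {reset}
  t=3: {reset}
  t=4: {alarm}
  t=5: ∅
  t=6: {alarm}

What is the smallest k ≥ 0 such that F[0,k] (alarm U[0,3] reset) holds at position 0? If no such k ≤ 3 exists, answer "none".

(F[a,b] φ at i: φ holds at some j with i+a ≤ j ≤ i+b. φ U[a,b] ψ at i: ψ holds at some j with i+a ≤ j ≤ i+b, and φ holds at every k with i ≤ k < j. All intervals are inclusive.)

Scan j = 0,1,… for (alarm U[0,3] reset):
  j=0: fails
  j=1: holds
First hit at j=1, so smallest k = 1-0 = 1.

1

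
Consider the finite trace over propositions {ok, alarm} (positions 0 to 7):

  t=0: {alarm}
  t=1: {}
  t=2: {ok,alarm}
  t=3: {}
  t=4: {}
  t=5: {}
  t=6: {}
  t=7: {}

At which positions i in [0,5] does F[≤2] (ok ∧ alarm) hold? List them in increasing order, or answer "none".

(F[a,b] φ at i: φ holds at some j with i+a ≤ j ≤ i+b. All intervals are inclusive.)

Evaluate at each i in [0,5]:
  i=0: ✓ (witness j=2)
  i=1: ✓ (witness j=2)
  i=2: ✓ (witness j=2)
  i=3: ✗ (none in [3,5])
  i=4: ✗ (none in [4,6])
  i=5: ✗ (none in [5,7])

0, 1, 2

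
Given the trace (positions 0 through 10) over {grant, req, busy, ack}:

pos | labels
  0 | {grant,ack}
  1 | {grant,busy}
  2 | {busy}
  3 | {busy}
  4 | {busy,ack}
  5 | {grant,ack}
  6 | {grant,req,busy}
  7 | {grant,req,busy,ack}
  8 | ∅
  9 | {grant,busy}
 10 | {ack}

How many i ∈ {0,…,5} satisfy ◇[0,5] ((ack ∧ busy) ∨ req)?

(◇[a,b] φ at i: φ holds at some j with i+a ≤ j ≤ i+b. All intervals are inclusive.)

6

Evaluate at each i in [0,5]:
  i=0: ✓ (witness j=4)
  i=1: ✓ (witness j=4)
  i=2: ✓ (witness j=4)
  i=3: ✓ (witness j=4)
  i=4: ✓ (witness j=4)
  i=5: ✓ (witness j=6)
Positions where it holds: {0, 1, 2, 3, 4, 5} → 6.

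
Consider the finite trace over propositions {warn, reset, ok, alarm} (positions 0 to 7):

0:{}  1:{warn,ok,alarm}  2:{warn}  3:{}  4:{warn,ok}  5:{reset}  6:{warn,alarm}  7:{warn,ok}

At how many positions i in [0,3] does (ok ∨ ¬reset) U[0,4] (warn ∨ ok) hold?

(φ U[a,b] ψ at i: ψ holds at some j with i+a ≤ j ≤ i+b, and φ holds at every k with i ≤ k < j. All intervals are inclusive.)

4

Evaluate at each i in [0,3]:
  i=0: ✓ (rhs at j=1; lhs holds on [0,0])
  i=1: ✓ (rhs at j=1)
  i=2: ✓ (rhs at j=2)
  i=3: ✓ (rhs at j=4; lhs holds on [3,3])
Positions where it holds: {0, 1, 2, 3} → 4.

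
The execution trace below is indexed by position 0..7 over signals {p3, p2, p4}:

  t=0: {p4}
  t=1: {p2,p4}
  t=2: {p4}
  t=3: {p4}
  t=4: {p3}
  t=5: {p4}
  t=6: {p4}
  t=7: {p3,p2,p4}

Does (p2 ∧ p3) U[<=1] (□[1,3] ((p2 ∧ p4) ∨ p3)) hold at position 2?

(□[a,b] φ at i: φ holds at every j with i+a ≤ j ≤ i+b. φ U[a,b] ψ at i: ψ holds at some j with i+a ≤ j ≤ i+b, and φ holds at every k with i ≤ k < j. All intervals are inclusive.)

Need some j in [2,3] with □[1,3] ((p2 ∧ p4) ∨ p3), and (p2 ∧ p3) at every k in [2,j-1].
  j=2: □[1,3] ((p2 ∧ p4) ∨ p3) — fails at 3.
  j=3: □[1,3] ((p2 ∧ p4) ∨ p3) — fails at 5.
No j in the window works → until fails.

False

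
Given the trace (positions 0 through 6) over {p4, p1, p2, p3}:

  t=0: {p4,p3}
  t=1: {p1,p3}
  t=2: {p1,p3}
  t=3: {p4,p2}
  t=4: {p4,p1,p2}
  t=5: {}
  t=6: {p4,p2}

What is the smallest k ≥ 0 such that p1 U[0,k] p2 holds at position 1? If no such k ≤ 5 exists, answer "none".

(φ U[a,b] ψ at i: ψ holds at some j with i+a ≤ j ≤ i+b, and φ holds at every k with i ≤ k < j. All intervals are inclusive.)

Need earliest j ≥ 1 with p2, and p1 at every k in [1,j-1].
  j=1: rhs fails.
  j=2: rhs fails.
  j=3: rhs holds; lhs holds on [1,2]. k = 2.

2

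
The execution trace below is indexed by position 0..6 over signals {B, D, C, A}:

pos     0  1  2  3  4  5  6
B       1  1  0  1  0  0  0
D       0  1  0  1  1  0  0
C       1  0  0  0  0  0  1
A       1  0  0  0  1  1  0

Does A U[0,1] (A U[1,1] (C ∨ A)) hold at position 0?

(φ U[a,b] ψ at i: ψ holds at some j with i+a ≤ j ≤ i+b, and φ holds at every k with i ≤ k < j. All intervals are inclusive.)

Need some j in [0,1] with (A U[1,1] (C ∨ A)), and A at every k in [0,j-1].
  j=0: (A U[1,1] (C ∨ A)) — fails.
  j=1: (A U[1,1] (C ∨ A)) — fails.
No j in the window works → until fails.

No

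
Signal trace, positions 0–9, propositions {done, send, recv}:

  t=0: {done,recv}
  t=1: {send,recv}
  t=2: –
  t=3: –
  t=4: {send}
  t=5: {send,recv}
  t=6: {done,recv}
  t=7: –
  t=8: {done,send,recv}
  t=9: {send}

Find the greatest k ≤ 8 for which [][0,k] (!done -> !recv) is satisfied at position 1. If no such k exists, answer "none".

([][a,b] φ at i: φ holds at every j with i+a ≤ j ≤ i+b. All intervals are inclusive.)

(!done -> !recv) must hold from j=1 onward; find where it first fails.
  j=1: fails → no k works.

none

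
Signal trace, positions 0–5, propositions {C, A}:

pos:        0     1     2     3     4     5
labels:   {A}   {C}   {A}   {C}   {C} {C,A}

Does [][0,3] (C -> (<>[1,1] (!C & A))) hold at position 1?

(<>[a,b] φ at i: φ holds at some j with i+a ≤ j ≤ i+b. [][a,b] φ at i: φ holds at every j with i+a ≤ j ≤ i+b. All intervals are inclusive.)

Check (C -> (<>[1,1] (!C & A))) at every j in [1,4]:
  j=1: antecedent true; consequent holds (witness at 2) → ✓
  j=2: antecedent false → ✓
  j=3: antecedent true; consequent fails (none in [4,4]) → ✗
  j=4: antecedent true; consequent fails (none in [5,5]) → ✗
Fails at j=3 → formula fails.

False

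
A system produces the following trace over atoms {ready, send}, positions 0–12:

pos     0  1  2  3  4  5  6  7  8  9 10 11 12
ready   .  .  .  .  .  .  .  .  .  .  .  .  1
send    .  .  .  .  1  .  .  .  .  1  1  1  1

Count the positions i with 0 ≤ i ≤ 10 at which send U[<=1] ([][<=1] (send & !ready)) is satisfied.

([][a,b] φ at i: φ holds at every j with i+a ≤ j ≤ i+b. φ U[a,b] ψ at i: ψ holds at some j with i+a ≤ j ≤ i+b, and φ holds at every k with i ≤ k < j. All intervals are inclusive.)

2

Evaluate at each i in [0,10]:
  i=0: ✗ (no rhs in [0,1])
  i=1: ✗ (no rhs in [1,2])
  i=2: ✗ (no rhs in [2,3])
  i=3: ✗ (no rhs in [3,4])
  i=4: ✗ (no rhs in [4,5])
  i=5: ✗ (no rhs in [5,6])
  i=6: ✗ (no rhs in [6,7])
  i=7: ✗ (no rhs in [7,8])
  i=8: ✗ (lhs fails at k=8 before rhs at j=9)
  i=9: ✓ (rhs at j=9)
  i=10: ✓ (rhs at j=10)
Positions where it holds: {9, 10} → 2.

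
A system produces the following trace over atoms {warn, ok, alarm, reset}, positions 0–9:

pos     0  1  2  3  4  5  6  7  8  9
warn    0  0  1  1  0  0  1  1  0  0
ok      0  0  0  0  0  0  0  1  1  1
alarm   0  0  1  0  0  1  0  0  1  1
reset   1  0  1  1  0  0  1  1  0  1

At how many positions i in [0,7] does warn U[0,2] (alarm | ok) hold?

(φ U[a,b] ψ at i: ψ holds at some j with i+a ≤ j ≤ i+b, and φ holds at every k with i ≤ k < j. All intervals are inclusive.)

Evaluate at each i in [0,7]:
  i=0: ✗ (lhs fails at k=0 before rhs at j=2)
  i=1: ✗ (lhs fails at k=1 before rhs at j=2)
  i=2: ✓ (rhs at j=2)
  i=3: ✗ (lhs fails at k=4 before rhs at j=5)
  i=4: ✗ (lhs fails at k=4 before rhs at j=5)
  i=5: ✓ (rhs at j=5)
  i=6: ✓ (rhs at j=7; lhs holds on [6,6])
  i=7: ✓ (rhs at j=7)
Positions where it holds: {2, 5, 6, 7} → 4.

4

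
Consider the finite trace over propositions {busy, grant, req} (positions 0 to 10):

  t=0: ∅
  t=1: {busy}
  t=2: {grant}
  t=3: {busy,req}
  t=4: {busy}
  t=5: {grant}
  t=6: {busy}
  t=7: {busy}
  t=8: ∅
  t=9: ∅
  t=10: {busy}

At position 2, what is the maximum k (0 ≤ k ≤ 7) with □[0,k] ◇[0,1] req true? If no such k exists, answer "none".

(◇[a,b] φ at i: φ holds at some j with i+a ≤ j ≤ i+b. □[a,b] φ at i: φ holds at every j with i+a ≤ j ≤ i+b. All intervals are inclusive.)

◇[0,1] req must hold from j=2 onward; find where it first fails.
  j=2: holds
  j=3: holds
  j=4: fails
Holds on [2,3], so largest k = 1.

1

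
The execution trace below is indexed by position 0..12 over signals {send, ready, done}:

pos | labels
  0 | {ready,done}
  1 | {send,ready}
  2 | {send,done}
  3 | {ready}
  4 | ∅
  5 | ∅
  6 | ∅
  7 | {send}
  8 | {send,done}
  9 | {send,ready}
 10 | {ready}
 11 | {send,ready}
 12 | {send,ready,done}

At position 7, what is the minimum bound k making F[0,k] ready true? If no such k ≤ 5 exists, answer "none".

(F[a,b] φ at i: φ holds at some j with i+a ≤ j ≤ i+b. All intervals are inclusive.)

Scan j = 7,8,… for ready:
  j=7: fails
  j=8: fails
  j=9: holds
First hit at j=9, so smallest k = 9-7 = 2.

2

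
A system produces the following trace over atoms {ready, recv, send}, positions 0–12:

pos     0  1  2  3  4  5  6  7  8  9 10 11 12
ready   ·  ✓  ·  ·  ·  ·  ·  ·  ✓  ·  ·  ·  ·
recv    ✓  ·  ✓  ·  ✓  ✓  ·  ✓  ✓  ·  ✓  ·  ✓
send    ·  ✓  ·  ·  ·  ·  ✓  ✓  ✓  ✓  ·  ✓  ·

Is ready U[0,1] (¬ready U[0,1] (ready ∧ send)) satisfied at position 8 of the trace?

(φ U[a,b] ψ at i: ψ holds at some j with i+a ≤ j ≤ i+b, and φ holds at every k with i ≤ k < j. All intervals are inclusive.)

Need some j in [8,9] with (¬ready U[0,1] (ready ∧ send)), and ready at every k in [8,j-1].
  j=8: (¬ready U[0,1] (ready ∧ send)) holds; no prefix to check → satisfied.

Holds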